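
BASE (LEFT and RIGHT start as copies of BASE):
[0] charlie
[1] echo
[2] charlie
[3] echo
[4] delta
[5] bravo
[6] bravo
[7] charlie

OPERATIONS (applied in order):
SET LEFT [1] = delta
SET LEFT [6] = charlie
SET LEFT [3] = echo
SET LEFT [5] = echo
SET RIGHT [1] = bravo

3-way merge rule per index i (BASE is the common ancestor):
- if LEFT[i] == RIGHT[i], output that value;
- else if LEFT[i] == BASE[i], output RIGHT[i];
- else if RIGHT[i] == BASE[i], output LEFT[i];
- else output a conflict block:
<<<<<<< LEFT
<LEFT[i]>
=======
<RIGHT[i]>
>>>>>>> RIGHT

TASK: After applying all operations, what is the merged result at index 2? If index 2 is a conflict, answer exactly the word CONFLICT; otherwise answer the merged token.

Final LEFT:  [charlie, delta, charlie, echo, delta, echo, charlie, charlie]
Final RIGHT: [charlie, bravo, charlie, echo, delta, bravo, bravo, charlie]
i=0: L=charlie R=charlie -> agree -> charlie
i=1: BASE=echo L=delta R=bravo all differ -> CONFLICT
i=2: L=charlie R=charlie -> agree -> charlie
i=3: L=echo R=echo -> agree -> echo
i=4: L=delta R=delta -> agree -> delta
i=5: L=echo, R=bravo=BASE -> take LEFT -> echo
i=6: L=charlie, R=bravo=BASE -> take LEFT -> charlie
i=7: L=charlie R=charlie -> agree -> charlie
Index 2 -> charlie

Answer: charlie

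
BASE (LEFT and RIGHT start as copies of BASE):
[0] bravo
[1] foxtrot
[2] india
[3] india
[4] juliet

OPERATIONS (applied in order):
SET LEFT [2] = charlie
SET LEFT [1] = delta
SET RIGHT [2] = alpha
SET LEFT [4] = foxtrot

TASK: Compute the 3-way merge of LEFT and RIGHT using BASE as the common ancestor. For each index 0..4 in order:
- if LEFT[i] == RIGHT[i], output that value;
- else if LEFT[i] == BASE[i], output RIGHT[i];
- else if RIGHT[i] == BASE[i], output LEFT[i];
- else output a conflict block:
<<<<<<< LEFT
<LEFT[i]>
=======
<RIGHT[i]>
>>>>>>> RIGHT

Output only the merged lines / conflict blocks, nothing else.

Answer: bravo
delta
<<<<<<< LEFT
charlie
=======
alpha
>>>>>>> RIGHT
india
foxtrot

Derivation:
Final LEFT:  [bravo, delta, charlie, india, foxtrot]
Final RIGHT: [bravo, foxtrot, alpha, india, juliet]
i=0: L=bravo R=bravo -> agree -> bravo
i=1: L=delta, R=foxtrot=BASE -> take LEFT -> delta
i=2: BASE=india L=charlie R=alpha all differ -> CONFLICT
i=3: L=india R=india -> agree -> india
i=4: L=foxtrot, R=juliet=BASE -> take LEFT -> foxtrot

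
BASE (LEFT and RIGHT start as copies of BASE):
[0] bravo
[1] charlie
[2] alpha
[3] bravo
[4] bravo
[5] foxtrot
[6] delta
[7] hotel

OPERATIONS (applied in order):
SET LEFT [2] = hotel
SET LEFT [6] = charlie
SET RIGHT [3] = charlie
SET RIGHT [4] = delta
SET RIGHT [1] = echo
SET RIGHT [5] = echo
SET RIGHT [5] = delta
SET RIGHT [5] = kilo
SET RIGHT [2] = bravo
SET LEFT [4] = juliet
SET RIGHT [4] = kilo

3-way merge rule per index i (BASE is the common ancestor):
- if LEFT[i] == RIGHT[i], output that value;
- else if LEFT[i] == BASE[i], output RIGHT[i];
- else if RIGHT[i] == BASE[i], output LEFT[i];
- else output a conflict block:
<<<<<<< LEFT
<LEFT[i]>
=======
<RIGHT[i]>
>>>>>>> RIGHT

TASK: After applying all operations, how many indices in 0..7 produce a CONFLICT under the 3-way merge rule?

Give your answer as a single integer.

Answer: 2

Derivation:
Final LEFT:  [bravo, charlie, hotel, bravo, juliet, foxtrot, charlie, hotel]
Final RIGHT: [bravo, echo, bravo, charlie, kilo, kilo, delta, hotel]
i=0: L=bravo R=bravo -> agree -> bravo
i=1: L=charlie=BASE, R=echo -> take RIGHT -> echo
i=2: BASE=alpha L=hotel R=bravo all differ -> CONFLICT
i=3: L=bravo=BASE, R=charlie -> take RIGHT -> charlie
i=4: BASE=bravo L=juliet R=kilo all differ -> CONFLICT
i=5: L=foxtrot=BASE, R=kilo -> take RIGHT -> kilo
i=6: L=charlie, R=delta=BASE -> take LEFT -> charlie
i=7: L=hotel R=hotel -> agree -> hotel
Conflict count: 2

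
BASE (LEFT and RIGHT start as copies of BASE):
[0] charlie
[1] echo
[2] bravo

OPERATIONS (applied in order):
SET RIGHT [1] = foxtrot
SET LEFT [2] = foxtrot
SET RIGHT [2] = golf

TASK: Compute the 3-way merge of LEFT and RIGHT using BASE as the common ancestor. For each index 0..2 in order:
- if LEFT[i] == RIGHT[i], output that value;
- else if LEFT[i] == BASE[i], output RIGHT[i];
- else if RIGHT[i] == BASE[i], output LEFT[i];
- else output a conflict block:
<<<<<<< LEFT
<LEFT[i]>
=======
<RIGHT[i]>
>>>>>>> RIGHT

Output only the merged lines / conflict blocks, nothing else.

Final LEFT:  [charlie, echo, foxtrot]
Final RIGHT: [charlie, foxtrot, golf]
i=0: L=charlie R=charlie -> agree -> charlie
i=1: L=echo=BASE, R=foxtrot -> take RIGHT -> foxtrot
i=2: BASE=bravo L=foxtrot R=golf all differ -> CONFLICT

Answer: charlie
foxtrot
<<<<<<< LEFT
foxtrot
=======
golf
>>>>>>> RIGHT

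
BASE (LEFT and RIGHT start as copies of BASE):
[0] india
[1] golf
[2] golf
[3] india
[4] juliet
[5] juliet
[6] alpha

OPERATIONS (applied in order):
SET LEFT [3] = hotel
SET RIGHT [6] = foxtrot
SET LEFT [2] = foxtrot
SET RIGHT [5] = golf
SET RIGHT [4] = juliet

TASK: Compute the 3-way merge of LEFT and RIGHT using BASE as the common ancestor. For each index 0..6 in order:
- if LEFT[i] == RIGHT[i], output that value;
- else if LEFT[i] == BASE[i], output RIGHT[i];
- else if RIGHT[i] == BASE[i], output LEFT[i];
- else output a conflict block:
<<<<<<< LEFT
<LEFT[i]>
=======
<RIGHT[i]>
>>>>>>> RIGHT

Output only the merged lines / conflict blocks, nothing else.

Answer: india
golf
foxtrot
hotel
juliet
golf
foxtrot

Derivation:
Final LEFT:  [india, golf, foxtrot, hotel, juliet, juliet, alpha]
Final RIGHT: [india, golf, golf, india, juliet, golf, foxtrot]
i=0: L=india R=india -> agree -> india
i=1: L=golf R=golf -> agree -> golf
i=2: L=foxtrot, R=golf=BASE -> take LEFT -> foxtrot
i=3: L=hotel, R=india=BASE -> take LEFT -> hotel
i=4: L=juliet R=juliet -> agree -> juliet
i=5: L=juliet=BASE, R=golf -> take RIGHT -> golf
i=6: L=alpha=BASE, R=foxtrot -> take RIGHT -> foxtrot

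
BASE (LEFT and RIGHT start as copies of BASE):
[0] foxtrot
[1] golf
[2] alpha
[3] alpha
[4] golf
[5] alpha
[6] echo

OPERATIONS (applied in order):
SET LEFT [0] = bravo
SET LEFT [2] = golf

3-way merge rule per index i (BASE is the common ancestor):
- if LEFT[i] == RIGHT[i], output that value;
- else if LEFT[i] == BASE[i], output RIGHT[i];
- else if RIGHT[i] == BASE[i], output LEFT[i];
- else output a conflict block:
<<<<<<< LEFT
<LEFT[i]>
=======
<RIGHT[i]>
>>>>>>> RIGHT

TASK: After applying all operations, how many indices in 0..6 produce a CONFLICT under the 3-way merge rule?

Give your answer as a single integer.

Final LEFT:  [bravo, golf, golf, alpha, golf, alpha, echo]
Final RIGHT: [foxtrot, golf, alpha, alpha, golf, alpha, echo]
i=0: L=bravo, R=foxtrot=BASE -> take LEFT -> bravo
i=1: L=golf R=golf -> agree -> golf
i=2: L=golf, R=alpha=BASE -> take LEFT -> golf
i=3: L=alpha R=alpha -> agree -> alpha
i=4: L=golf R=golf -> agree -> golf
i=5: L=alpha R=alpha -> agree -> alpha
i=6: L=echo R=echo -> agree -> echo
Conflict count: 0

Answer: 0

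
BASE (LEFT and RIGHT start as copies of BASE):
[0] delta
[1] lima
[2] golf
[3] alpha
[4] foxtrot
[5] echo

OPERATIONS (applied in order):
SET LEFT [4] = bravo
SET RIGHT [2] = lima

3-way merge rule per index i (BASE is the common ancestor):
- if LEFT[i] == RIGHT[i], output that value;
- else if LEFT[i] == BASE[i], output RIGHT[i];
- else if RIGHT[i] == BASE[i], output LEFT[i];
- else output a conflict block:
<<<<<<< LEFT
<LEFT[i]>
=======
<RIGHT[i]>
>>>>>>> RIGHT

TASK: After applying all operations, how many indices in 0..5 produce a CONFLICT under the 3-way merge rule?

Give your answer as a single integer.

Answer: 0

Derivation:
Final LEFT:  [delta, lima, golf, alpha, bravo, echo]
Final RIGHT: [delta, lima, lima, alpha, foxtrot, echo]
i=0: L=delta R=delta -> agree -> delta
i=1: L=lima R=lima -> agree -> lima
i=2: L=golf=BASE, R=lima -> take RIGHT -> lima
i=3: L=alpha R=alpha -> agree -> alpha
i=4: L=bravo, R=foxtrot=BASE -> take LEFT -> bravo
i=5: L=echo R=echo -> agree -> echo
Conflict count: 0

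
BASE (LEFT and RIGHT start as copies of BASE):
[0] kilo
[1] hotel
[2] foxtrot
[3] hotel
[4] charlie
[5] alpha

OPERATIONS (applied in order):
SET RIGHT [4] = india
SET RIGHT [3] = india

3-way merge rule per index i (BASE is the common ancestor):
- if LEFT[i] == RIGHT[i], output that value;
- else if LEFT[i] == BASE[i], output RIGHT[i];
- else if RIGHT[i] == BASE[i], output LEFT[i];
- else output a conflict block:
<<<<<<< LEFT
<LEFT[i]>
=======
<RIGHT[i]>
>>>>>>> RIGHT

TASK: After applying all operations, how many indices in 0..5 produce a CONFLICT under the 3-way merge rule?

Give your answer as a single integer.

Answer: 0

Derivation:
Final LEFT:  [kilo, hotel, foxtrot, hotel, charlie, alpha]
Final RIGHT: [kilo, hotel, foxtrot, india, india, alpha]
i=0: L=kilo R=kilo -> agree -> kilo
i=1: L=hotel R=hotel -> agree -> hotel
i=2: L=foxtrot R=foxtrot -> agree -> foxtrot
i=3: L=hotel=BASE, R=india -> take RIGHT -> india
i=4: L=charlie=BASE, R=india -> take RIGHT -> india
i=5: L=alpha R=alpha -> agree -> alpha
Conflict count: 0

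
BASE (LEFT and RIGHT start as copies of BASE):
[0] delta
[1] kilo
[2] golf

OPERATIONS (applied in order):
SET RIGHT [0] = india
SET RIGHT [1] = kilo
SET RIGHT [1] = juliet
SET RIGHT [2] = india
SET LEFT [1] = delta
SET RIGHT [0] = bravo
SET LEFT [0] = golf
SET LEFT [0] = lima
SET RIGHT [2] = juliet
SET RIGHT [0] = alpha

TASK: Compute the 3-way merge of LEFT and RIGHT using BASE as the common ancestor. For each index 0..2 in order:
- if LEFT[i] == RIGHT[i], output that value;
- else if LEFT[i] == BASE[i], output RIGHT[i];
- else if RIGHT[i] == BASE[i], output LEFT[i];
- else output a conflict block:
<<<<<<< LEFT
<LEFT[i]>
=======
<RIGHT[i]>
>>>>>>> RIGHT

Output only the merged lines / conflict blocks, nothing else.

Answer: <<<<<<< LEFT
lima
=======
alpha
>>>>>>> RIGHT
<<<<<<< LEFT
delta
=======
juliet
>>>>>>> RIGHT
juliet

Derivation:
Final LEFT:  [lima, delta, golf]
Final RIGHT: [alpha, juliet, juliet]
i=0: BASE=delta L=lima R=alpha all differ -> CONFLICT
i=1: BASE=kilo L=delta R=juliet all differ -> CONFLICT
i=2: L=golf=BASE, R=juliet -> take RIGHT -> juliet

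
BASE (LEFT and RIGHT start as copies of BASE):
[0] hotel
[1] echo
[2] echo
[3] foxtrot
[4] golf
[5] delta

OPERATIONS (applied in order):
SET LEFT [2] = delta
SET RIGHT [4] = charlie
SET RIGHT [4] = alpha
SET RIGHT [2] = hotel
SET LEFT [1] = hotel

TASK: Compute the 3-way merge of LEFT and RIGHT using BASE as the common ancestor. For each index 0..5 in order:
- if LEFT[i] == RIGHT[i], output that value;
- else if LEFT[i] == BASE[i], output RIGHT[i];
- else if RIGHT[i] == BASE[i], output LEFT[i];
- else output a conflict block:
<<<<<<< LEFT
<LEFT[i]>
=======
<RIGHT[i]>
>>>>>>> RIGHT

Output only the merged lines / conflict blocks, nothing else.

Final LEFT:  [hotel, hotel, delta, foxtrot, golf, delta]
Final RIGHT: [hotel, echo, hotel, foxtrot, alpha, delta]
i=0: L=hotel R=hotel -> agree -> hotel
i=1: L=hotel, R=echo=BASE -> take LEFT -> hotel
i=2: BASE=echo L=delta R=hotel all differ -> CONFLICT
i=3: L=foxtrot R=foxtrot -> agree -> foxtrot
i=4: L=golf=BASE, R=alpha -> take RIGHT -> alpha
i=5: L=delta R=delta -> agree -> delta

Answer: hotel
hotel
<<<<<<< LEFT
delta
=======
hotel
>>>>>>> RIGHT
foxtrot
alpha
delta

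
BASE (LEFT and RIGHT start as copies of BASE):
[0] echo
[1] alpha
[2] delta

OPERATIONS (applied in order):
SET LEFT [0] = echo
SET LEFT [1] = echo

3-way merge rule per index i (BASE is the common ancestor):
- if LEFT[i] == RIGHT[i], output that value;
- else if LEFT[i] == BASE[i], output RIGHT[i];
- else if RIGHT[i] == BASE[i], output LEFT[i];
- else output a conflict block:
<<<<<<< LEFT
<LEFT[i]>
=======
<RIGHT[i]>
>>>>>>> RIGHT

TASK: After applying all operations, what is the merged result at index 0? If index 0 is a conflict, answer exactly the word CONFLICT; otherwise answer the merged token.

Final LEFT:  [echo, echo, delta]
Final RIGHT: [echo, alpha, delta]
i=0: L=echo R=echo -> agree -> echo
i=1: L=echo, R=alpha=BASE -> take LEFT -> echo
i=2: L=delta R=delta -> agree -> delta
Index 0 -> echo

Answer: echo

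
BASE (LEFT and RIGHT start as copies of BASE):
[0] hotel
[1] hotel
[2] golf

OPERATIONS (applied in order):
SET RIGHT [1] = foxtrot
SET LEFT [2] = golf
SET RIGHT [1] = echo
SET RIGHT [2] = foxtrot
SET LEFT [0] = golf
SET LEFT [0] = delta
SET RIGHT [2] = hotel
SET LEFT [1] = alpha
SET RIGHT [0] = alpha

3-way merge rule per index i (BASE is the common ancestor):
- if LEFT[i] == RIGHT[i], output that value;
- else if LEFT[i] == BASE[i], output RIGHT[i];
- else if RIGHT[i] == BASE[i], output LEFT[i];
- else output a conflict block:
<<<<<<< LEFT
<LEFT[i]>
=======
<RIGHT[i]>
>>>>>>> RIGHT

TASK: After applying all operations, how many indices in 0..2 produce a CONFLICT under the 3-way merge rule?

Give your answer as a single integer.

Answer: 2

Derivation:
Final LEFT:  [delta, alpha, golf]
Final RIGHT: [alpha, echo, hotel]
i=0: BASE=hotel L=delta R=alpha all differ -> CONFLICT
i=1: BASE=hotel L=alpha R=echo all differ -> CONFLICT
i=2: L=golf=BASE, R=hotel -> take RIGHT -> hotel
Conflict count: 2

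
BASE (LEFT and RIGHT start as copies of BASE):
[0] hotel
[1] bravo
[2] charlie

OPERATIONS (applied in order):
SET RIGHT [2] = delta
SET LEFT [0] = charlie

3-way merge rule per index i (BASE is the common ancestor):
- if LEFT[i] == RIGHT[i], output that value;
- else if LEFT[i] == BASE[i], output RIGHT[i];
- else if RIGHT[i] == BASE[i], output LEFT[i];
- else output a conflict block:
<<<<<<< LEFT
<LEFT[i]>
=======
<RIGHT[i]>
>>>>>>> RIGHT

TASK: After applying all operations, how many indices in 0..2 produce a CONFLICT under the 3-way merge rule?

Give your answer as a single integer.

Final LEFT:  [charlie, bravo, charlie]
Final RIGHT: [hotel, bravo, delta]
i=0: L=charlie, R=hotel=BASE -> take LEFT -> charlie
i=1: L=bravo R=bravo -> agree -> bravo
i=2: L=charlie=BASE, R=delta -> take RIGHT -> delta
Conflict count: 0

Answer: 0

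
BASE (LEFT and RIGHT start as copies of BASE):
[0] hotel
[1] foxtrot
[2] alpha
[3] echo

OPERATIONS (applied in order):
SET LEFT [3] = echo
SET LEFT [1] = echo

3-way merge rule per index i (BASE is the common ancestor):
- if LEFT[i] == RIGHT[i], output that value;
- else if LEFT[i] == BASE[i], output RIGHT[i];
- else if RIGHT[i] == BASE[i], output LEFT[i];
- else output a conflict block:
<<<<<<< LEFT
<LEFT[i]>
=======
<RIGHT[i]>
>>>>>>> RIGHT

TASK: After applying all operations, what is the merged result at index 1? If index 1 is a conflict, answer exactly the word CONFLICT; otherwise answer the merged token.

Final LEFT:  [hotel, echo, alpha, echo]
Final RIGHT: [hotel, foxtrot, alpha, echo]
i=0: L=hotel R=hotel -> agree -> hotel
i=1: L=echo, R=foxtrot=BASE -> take LEFT -> echo
i=2: L=alpha R=alpha -> agree -> alpha
i=3: L=echo R=echo -> agree -> echo
Index 1 -> echo

Answer: echo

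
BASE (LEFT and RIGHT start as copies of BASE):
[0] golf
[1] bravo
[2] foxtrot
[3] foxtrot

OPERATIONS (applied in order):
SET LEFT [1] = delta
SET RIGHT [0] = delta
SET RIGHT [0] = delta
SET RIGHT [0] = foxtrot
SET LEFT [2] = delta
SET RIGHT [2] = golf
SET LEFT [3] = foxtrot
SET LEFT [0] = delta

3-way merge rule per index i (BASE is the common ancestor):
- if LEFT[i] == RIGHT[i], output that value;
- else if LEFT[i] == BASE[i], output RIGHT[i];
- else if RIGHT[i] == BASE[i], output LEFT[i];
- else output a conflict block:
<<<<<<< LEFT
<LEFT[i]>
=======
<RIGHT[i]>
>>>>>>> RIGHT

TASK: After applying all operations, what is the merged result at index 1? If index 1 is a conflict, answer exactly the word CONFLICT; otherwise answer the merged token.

Answer: delta

Derivation:
Final LEFT:  [delta, delta, delta, foxtrot]
Final RIGHT: [foxtrot, bravo, golf, foxtrot]
i=0: BASE=golf L=delta R=foxtrot all differ -> CONFLICT
i=1: L=delta, R=bravo=BASE -> take LEFT -> delta
i=2: BASE=foxtrot L=delta R=golf all differ -> CONFLICT
i=3: L=foxtrot R=foxtrot -> agree -> foxtrot
Index 1 -> delta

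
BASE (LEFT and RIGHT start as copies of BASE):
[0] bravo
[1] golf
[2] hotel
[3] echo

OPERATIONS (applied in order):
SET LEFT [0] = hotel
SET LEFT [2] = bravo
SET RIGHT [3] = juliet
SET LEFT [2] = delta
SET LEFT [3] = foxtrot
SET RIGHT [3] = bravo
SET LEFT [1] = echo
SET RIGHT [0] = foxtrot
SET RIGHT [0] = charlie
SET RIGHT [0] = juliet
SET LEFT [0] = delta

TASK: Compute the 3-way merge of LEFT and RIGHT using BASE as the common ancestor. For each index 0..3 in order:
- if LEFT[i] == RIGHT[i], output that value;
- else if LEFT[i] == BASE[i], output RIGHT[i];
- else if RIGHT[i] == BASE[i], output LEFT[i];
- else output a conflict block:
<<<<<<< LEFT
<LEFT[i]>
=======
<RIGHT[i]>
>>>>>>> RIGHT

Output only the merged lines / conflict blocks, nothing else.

Answer: <<<<<<< LEFT
delta
=======
juliet
>>>>>>> RIGHT
echo
delta
<<<<<<< LEFT
foxtrot
=======
bravo
>>>>>>> RIGHT

Derivation:
Final LEFT:  [delta, echo, delta, foxtrot]
Final RIGHT: [juliet, golf, hotel, bravo]
i=0: BASE=bravo L=delta R=juliet all differ -> CONFLICT
i=1: L=echo, R=golf=BASE -> take LEFT -> echo
i=2: L=delta, R=hotel=BASE -> take LEFT -> delta
i=3: BASE=echo L=foxtrot R=bravo all differ -> CONFLICT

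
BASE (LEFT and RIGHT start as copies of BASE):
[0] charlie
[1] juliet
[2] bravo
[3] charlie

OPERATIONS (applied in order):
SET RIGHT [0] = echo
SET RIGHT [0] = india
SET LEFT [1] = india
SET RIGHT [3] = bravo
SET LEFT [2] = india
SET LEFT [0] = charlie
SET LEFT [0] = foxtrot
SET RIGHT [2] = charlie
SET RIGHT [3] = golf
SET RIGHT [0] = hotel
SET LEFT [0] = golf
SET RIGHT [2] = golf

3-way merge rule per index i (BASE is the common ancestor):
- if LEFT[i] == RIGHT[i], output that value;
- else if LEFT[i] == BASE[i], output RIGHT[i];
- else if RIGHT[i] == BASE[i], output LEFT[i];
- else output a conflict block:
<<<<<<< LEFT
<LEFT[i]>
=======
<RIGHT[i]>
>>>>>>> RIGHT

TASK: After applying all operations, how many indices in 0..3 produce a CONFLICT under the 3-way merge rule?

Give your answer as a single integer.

Answer: 2

Derivation:
Final LEFT:  [golf, india, india, charlie]
Final RIGHT: [hotel, juliet, golf, golf]
i=0: BASE=charlie L=golf R=hotel all differ -> CONFLICT
i=1: L=india, R=juliet=BASE -> take LEFT -> india
i=2: BASE=bravo L=india R=golf all differ -> CONFLICT
i=3: L=charlie=BASE, R=golf -> take RIGHT -> golf
Conflict count: 2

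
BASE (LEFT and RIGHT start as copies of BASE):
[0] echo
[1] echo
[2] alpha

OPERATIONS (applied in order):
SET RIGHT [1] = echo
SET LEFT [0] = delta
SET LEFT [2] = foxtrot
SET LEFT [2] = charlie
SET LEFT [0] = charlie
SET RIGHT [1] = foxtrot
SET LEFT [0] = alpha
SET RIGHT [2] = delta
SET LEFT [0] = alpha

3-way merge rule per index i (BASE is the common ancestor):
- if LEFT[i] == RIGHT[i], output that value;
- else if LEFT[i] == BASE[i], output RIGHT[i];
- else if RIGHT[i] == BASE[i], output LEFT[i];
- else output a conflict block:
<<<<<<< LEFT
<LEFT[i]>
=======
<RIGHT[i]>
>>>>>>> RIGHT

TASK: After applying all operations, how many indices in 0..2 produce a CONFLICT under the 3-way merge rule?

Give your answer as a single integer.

Answer: 1

Derivation:
Final LEFT:  [alpha, echo, charlie]
Final RIGHT: [echo, foxtrot, delta]
i=0: L=alpha, R=echo=BASE -> take LEFT -> alpha
i=1: L=echo=BASE, R=foxtrot -> take RIGHT -> foxtrot
i=2: BASE=alpha L=charlie R=delta all differ -> CONFLICT
Conflict count: 1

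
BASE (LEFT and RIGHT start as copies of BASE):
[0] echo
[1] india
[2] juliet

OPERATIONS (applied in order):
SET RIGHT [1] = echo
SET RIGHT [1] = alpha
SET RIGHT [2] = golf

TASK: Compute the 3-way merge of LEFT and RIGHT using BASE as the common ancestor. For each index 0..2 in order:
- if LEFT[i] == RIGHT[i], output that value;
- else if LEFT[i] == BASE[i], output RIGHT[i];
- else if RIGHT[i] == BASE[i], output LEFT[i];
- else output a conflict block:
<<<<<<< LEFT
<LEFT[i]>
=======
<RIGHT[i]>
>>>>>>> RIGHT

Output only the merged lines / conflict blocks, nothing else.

Answer: echo
alpha
golf

Derivation:
Final LEFT:  [echo, india, juliet]
Final RIGHT: [echo, alpha, golf]
i=0: L=echo R=echo -> agree -> echo
i=1: L=india=BASE, R=alpha -> take RIGHT -> alpha
i=2: L=juliet=BASE, R=golf -> take RIGHT -> golf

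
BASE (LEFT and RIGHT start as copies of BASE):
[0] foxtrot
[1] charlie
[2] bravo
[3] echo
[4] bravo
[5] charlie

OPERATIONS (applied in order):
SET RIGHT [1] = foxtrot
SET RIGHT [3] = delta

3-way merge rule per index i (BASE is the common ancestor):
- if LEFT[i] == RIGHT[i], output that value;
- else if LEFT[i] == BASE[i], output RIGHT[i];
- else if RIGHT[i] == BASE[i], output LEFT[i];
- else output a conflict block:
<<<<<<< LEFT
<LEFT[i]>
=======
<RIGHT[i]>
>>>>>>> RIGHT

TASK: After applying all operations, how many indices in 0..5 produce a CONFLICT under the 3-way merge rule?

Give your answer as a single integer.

Answer: 0

Derivation:
Final LEFT:  [foxtrot, charlie, bravo, echo, bravo, charlie]
Final RIGHT: [foxtrot, foxtrot, bravo, delta, bravo, charlie]
i=0: L=foxtrot R=foxtrot -> agree -> foxtrot
i=1: L=charlie=BASE, R=foxtrot -> take RIGHT -> foxtrot
i=2: L=bravo R=bravo -> agree -> bravo
i=3: L=echo=BASE, R=delta -> take RIGHT -> delta
i=4: L=bravo R=bravo -> agree -> bravo
i=5: L=charlie R=charlie -> agree -> charlie
Conflict count: 0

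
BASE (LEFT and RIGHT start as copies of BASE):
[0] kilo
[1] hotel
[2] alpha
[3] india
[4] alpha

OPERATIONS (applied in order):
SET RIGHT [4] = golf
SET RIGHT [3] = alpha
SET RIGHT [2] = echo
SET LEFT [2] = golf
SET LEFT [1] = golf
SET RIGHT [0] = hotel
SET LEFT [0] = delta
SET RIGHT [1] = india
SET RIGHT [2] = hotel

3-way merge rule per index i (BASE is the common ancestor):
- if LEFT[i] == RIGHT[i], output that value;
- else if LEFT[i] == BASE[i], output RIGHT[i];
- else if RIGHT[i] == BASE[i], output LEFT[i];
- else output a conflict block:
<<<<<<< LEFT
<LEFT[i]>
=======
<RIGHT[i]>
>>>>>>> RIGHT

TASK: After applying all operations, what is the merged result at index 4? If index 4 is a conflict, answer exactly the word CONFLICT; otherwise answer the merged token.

Answer: golf

Derivation:
Final LEFT:  [delta, golf, golf, india, alpha]
Final RIGHT: [hotel, india, hotel, alpha, golf]
i=0: BASE=kilo L=delta R=hotel all differ -> CONFLICT
i=1: BASE=hotel L=golf R=india all differ -> CONFLICT
i=2: BASE=alpha L=golf R=hotel all differ -> CONFLICT
i=3: L=india=BASE, R=alpha -> take RIGHT -> alpha
i=4: L=alpha=BASE, R=golf -> take RIGHT -> golf
Index 4 -> golf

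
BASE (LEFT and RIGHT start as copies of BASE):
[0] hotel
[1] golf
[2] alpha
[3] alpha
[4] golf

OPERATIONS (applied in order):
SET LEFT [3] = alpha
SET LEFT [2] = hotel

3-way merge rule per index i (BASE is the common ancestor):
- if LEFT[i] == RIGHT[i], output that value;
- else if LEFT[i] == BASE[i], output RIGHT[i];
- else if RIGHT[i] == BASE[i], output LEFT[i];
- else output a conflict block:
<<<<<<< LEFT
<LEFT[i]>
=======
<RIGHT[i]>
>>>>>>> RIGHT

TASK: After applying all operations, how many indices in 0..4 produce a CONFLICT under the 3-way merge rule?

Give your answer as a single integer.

Answer: 0

Derivation:
Final LEFT:  [hotel, golf, hotel, alpha, golf]
Final RIGHT: [hotel, golf, alpha, alpha, golf]
i=0: L=hotel R=hotel -> agree -> hotel
i=1: L=golf R=golf -> agree -> golf
i=2: L=hotel, R=alpha=BASE -> take LEFT -> hotel
i=3: L=alpha R=alpha -> agree -> alpha
i=4: L=golf R=golf -> agree -> golf
Conflict count: 0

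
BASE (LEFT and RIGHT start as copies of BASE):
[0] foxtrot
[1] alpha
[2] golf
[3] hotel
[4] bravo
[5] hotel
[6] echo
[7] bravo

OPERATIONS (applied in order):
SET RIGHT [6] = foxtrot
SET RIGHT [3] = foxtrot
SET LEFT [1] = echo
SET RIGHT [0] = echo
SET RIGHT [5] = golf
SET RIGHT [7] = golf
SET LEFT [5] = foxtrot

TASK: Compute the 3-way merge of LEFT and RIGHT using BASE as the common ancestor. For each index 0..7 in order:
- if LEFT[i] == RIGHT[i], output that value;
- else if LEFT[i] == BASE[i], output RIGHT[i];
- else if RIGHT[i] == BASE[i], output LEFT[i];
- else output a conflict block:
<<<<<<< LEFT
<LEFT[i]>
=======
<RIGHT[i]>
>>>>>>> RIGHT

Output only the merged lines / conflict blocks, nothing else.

Final LEFT:  [foxtrot, echo, golf, hotel, bravo, foxtrot, echo, bravo]
Final RIGHT: [echo, alpha, golf, foxtrot, bravo, golf, foxtrot, golf]
i=0: L=foxtrot=BASE, R=echo -> take RIGHT -> echo
i=1: L=echo, R=alpha=BASE -> take LEFT -> echo
i=2: L=golf R=golf -> agree -> golf
i=3: L=hotel=BASE, R=foxtrot -> take RIGHT -> foxtrot
i=4: L=bravo R=bravo -> agree -> bravo
i=5: BASE=hotel L=foxtrot R=golf all differ -> CONFLICT
i=6: L=echo=BASE, R=foxtrot -> take RIGHT -> foxtrot
i=7: L=bravo=BASE, R=golf -> take RIGHT -> golf

Answer: echo
echo
golf
foxtrot
bravo
<<<<<<< LEFT
foxtrot
=======
golf
>>>>>>> RIGHT
foxtrot
golf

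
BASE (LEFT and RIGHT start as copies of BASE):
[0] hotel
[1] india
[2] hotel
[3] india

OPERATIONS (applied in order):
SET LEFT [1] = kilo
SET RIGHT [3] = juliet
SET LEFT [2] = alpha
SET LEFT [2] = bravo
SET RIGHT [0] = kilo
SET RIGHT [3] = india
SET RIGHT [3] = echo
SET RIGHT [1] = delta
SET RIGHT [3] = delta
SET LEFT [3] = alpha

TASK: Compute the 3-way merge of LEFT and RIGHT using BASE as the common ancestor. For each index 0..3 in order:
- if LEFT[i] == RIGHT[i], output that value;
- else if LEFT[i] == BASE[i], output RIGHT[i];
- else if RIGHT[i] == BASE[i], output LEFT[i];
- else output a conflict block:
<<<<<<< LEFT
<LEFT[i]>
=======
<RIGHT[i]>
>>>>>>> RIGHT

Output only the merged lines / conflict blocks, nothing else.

Answer: kilo
<<<<<<< LEFT
kilo
=======
delta
>>>>>>> RIGHT
bravo
<<<<<<< LEFT
alpha
=======
delta
>>>>>>> RIGHT

Derivation:
Final LEFT:  [hotel, kilo, bravo, alpha]
Final RIGHT: [kilo, delta, hotel, delta]
i=0: L=hotel=BASE, R=kilo -> take RIGHT -> kilo
i=1: BASE=india L=kilo R=delta all differ -> CONFLICT
i=2: L=bravo, R=hotel=BASE -> take LEFT -> bravo
i=3: BASE=india L=alpha R=delta all differ -> CONFLICT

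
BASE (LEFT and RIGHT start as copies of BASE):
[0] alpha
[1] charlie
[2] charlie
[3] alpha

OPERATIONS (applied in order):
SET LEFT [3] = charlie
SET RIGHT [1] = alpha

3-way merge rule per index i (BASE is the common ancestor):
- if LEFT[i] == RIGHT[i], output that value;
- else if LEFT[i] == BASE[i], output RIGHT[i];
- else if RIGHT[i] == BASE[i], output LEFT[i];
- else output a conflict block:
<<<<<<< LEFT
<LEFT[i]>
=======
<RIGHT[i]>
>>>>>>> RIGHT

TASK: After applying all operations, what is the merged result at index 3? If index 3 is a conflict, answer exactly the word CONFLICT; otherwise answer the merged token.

Answer: charlie

Derivation:
Final LEFT:  [alpha, charlie, charlie, charlie]
Final RIGHT: [alpha, alpha, charlie, alpha]
i=0: L=alpha R=alpha -> agree -> alpha
i=1: L=charlie=BASE, R=alpha -> take RIGHT -> alpha
i=2: L=charlie R=charlie -> agree -> charlie
i=3: L=charlie, R=alpha=BASE -> take LEFT -> charlie
Index 3 -> charlie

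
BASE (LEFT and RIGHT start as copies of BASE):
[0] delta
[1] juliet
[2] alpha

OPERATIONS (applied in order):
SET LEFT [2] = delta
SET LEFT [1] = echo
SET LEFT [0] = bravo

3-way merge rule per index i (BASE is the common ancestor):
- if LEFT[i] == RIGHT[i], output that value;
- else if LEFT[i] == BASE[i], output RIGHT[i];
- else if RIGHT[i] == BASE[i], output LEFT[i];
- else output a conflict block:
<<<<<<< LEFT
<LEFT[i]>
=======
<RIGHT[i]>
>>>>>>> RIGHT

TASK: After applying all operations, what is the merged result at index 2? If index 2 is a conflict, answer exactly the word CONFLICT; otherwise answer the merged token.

Final LEFT:  [bravo, echo, delta]
Final RIGHT: [delta, juliet, alpha]
i=0: L=bravo, R=delta=BASE -> take LEFT -> bravo
i=1: L=echo, R=juliet=BASE -> take LEFT -> echo
i=2: L=delta, R=alpha=BASE -> take LEFT -> delta
Index 2 -> delta

Answer: delta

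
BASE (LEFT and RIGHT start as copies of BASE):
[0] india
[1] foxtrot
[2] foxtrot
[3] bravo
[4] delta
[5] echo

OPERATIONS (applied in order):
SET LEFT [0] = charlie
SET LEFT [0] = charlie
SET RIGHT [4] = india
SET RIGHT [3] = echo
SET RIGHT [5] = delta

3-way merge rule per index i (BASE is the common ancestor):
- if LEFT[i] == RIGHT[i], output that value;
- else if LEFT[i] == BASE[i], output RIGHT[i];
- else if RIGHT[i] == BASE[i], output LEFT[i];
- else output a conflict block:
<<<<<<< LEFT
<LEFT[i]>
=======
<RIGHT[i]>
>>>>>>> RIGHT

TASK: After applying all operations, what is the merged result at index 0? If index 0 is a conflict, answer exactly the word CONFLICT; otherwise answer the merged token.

Answer: charlie

Derivation:
Final LEFT:  [charlie, foxtrot, foxtrot, bravo, delta, echo]
Final RIGHT: [india, foxtrot, foxtrot, echo, india, delta]
i=0: L=charlie, R=india=BASE -> take LEFT -> charlie
i=1: L=foxtrot R=foxtrot -> agree -> foxtrot
i=2: L=foxtrot R=foxtrot -> agree -> foxtrot
i=3: L=bravo=BASE, R=echo -> take RIGHT -> echo
i=4: L=delta=BASE, R=india -> take RIGHT -> india
i=5: L=echo=BASE, R=delta -> take RIGHT -> delta
Index 0 -> charlie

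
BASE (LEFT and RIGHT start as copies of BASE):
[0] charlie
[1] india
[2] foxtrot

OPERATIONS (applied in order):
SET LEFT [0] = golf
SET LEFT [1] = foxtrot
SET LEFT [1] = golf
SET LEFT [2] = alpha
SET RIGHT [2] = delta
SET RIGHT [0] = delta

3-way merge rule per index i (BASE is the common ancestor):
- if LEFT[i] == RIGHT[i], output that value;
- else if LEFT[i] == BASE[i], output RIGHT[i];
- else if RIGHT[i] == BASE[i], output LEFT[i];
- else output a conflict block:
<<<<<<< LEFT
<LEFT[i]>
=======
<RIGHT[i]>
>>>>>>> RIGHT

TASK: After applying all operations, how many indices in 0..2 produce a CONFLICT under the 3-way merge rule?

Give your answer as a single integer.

Answer: 2

Derivation:
Final LEFT:  [golf, golf, alpha]
Final RIGHT: [delta, india, delta]
i=0: BASE=charlie L=golf R=delta all differ -> CONFLICT
i=1: L=golf, R=india=BASE -> take LEFT -> golf
i=2: BASE=foxtrot L=alpha R=delta all differ -> CONFLICT
Conflict count: 2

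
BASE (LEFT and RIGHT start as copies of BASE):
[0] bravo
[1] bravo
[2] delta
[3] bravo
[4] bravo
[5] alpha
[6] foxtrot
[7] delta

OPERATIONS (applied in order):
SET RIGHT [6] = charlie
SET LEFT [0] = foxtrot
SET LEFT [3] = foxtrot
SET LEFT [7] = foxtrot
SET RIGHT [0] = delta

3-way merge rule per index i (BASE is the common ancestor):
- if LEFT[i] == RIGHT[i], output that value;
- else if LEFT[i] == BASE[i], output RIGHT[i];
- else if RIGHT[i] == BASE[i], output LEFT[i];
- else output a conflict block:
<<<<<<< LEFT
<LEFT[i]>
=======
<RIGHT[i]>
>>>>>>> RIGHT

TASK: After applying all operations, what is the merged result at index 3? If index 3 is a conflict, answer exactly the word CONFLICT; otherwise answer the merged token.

Final LEFT:  [foxtrot, bravo, delta, foxtrot, bravo, alpha, foxtrot, foxtrot]
Final RIGHT: [delta, bravo, delta, bravo, bravo, alpha, charlie, delta]
i=0: BASE=bravo L=foxtrot R=delta all differ -> CONFLICT
i=1: L=bravo R=bravo -> agree -> bravo
i=2: L=delta R=delta -> agree -> delta
i=3: L=foxtrot, R=bravo=BASE -> take LEFT -> foxtrot
i=4: L=bravo R=bravo -> agree -> bravo
i=5: L=alpha R=alpha -> agree -> alpha
i=6: L=foxtrot=BASE, R=charlie -> take RIGHT -> charlie
i=7: L=foxtrot, R=delta=BASE -> take LEFT -> foxtrot
Index 3 -> foxtrot

Answer: foxtrot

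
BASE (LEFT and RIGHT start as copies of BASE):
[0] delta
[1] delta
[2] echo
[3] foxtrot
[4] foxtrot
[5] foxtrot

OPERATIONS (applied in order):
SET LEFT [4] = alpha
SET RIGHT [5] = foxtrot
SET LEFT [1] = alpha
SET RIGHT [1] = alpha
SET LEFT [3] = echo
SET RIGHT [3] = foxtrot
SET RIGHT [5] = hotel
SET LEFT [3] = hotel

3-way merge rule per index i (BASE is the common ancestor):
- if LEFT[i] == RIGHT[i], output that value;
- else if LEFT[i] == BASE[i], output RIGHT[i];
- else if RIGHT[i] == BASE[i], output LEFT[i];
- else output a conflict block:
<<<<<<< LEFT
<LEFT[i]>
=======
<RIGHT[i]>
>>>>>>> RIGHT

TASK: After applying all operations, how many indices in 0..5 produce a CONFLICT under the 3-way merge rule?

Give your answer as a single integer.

Final LEFT:  [delta, alpha, echo, hotel, alpha, foxtrot]
Final RIGHT: [delta, alpha, echo, foxtrot, foxtrot, hotel]
i=0: L=delta R=delta -> agree -> delta
i=1: L=alpha R=alpha -> agree -> alpha
i=2: L=echo R=echo -> agree -> echo
i=3: L=hotel, R=foxtrot=BASE -> take LEFT -> hotel
i=4: L=alpha, R=foxtrot=BASE -> take LEFT -> alpha
i=5: L=foxtrot=BASE, R=hotel -> take RIGHT -> hotel
Conflict count: 0

Answer: 0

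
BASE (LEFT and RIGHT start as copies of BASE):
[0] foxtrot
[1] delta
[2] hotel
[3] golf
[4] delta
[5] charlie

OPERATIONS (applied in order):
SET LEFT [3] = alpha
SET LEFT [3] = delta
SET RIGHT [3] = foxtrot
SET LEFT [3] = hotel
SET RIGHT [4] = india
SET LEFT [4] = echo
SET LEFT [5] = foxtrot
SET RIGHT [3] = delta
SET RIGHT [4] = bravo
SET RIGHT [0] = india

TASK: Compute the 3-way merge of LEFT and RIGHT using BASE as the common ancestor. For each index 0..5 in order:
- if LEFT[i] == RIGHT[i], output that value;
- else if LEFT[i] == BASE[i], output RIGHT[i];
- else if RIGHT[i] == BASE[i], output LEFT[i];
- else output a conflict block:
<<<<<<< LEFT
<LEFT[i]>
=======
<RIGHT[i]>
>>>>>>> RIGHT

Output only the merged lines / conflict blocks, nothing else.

Answer: india
delta
hotel
<<<<<<< LEFT
hotel
=======
delta
>>>>>>> RIGHT
<<<<<<< LEFT
echo
=======
bravo
>>>>>>> RIGHT
foxtrot

Derivation:
Final LEFT:  [foxtrot, delta, hotel, hotel, echo, foxtrot]
Final RIGHT: [india, delta, hotel, delta, bravo, charlie]
i=0: L=foxtrot=BASE, R=india -> take RIGHT -> india
i=1: L=delta R=delta -> agree -> delta
i=2: L=hotel R=hotel -> agree -> hotel
i=3: BASE=golf L=hotel R=delta all differ -> CONFLICT
i=4: BASE=delta L=echo R=bravo all differ -> CONFLICT
i=5: L=foxtrot, R=charlie=BASE -> take LEFT -> foxtrot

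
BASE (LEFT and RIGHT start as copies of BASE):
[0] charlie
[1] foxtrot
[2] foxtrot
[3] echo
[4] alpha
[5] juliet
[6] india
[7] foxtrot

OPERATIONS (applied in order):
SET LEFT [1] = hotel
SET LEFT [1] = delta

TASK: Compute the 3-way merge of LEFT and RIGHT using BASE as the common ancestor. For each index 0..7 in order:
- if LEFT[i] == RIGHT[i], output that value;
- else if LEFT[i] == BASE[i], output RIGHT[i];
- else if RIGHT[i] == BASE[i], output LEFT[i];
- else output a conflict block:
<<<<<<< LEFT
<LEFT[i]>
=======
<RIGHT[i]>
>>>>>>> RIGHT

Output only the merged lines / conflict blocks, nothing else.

Answer: charlie
delta
foxtrot
echo
alpha
juliet
india
foxtrot

Derivation:
Final LEFT:  [charlie, delta, foxtrot, echo, alpha, juliet, india, foxtrot]
Final RIGHT: [charlie, foxtrot, foxtrot, echo, alpha, juliet, india, foxtrot]
i=0: L=charlie R=charlie -> agree -> charlie
i=1: L=delta, R=foxtrot=BASE -> take LEFT -> delta
i=2: L=foxtrot R=foxtrot -> agree -> foxtrot
i=3: L=echo R=echo -> agree -> echo
i=4: L=alpha R=alpha -> agree -> alpha
i=5: L=juliet R=juliet -> agree -> juliet
i=6: L=india R=india -> agree -> india
i=7: L=foxtrot R=foxtrot -> agree -> foxtrot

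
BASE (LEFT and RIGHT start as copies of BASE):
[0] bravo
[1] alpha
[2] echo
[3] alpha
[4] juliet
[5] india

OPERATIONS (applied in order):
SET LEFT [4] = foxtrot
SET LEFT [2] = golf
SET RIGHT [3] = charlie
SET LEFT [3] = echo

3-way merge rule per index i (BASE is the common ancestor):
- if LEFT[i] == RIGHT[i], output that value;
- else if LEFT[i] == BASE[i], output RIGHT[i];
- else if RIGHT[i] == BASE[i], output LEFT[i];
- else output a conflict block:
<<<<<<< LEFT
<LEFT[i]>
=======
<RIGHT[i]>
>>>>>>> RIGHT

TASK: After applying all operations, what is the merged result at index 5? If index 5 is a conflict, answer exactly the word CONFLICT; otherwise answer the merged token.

Final LEFT:  [bravo, alpha, golf, echo, foxtrot, india]
Final RIGHT: [bravo, alpha, echo, charlie, juliet, india]
i=0: L=bravo R=bravo -> agree -> bravo
i=1: L=alpha R=alpha -> agree -> alpha
i=2: L=golf, R=echo=BASE -> take LEFT -> golf
i=3: BASE=alpha L=echo R=charlie all differ -> CONFLICT
i=4: L=foxtrot, R=juliet=BASE -> take LEFT -> foxtrot
i=5: L=india R=india -> agree -> india
Index 5 -> india

Answer: india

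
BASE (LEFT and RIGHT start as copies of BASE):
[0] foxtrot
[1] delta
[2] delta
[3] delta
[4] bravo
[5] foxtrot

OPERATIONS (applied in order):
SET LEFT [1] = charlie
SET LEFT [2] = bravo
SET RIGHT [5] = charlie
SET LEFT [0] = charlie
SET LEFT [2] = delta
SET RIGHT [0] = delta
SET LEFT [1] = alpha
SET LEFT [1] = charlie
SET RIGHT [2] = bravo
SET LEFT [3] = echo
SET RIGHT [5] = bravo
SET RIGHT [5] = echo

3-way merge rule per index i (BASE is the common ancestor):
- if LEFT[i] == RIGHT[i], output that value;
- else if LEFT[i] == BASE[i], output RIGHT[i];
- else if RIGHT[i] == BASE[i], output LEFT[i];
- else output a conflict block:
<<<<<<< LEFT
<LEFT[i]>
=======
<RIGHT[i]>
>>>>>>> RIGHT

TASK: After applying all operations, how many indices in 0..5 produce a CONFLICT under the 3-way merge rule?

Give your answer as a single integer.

Answer: 1

Derivation:
Final LEFT:  [charlie, charlie, delta, echo, bravo, foxtrot]
Final RIGHT: [delta, delta, bravo, delta, bravo, echo]
i=0: BASE=foxtrot L=charlie R=delta all differ -> CONFLICT
i=1: L=charlie, R=delta=BASE -> take LEFT -> charlie
i=2: L=delta=BASE, R=bravo -> take RIGHT -> bravo
i=3: L=echo, R=delta=BASE -> take LEFT -> echo
i=4: L=bravo R=bravo -> agree -> bravo
i=5: L=foxtrot=BASE, R=echo -> take RIGHT -> echo
Conflict count: 1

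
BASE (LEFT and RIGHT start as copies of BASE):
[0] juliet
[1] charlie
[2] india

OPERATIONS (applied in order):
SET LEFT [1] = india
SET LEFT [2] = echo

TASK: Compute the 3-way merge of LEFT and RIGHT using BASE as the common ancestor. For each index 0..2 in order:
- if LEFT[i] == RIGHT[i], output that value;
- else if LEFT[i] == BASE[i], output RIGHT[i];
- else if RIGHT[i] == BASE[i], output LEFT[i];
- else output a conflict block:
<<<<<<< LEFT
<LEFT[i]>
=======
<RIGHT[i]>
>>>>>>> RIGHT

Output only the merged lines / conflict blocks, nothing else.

Answer: juliet
india
echo

Derivation:
Final LEFT:  [juliet, india, echo]
Final RIGHT: [juliet, charlie, india]
i=0: L=juliet R=juliet -> agree -> juliet
i=1: L=india, R=charlie=BASE -> take LEFT -> india
i=2: L=echo, R=india=BASE -> take LEFT -> echo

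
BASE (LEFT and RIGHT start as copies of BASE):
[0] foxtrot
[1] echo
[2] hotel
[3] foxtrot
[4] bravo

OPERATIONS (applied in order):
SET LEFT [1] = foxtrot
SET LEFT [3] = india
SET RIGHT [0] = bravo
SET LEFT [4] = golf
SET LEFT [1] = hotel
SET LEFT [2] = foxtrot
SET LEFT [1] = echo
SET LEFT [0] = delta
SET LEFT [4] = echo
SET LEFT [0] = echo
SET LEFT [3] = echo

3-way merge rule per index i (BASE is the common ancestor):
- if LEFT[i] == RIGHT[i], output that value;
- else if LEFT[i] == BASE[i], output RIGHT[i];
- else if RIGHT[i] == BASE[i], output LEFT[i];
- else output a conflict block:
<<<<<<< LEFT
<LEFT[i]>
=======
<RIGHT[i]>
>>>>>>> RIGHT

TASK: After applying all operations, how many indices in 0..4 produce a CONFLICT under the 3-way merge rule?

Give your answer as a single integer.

Final LEFT:  [echo, echo, foxtrot, echo, echo]
Final RIGHT: [bravo, echo, hotel, foxtrot, bravo]
i=0: BASE=foxtrot L=echo R=bravo all differ -> CONFLICT
i=1: L=echo R=echo -> agree -> echo
i=2: L=foxtrot, R=hotel=BASE -> take LEFT -> foxtrot
i=3: L=echo, R=foxtrot=BASE -> take LEFT -> echo
i=4: L=echo, R=bravo=BASE -> take LEFT -> echo
Conflict count: 1

Answer: 1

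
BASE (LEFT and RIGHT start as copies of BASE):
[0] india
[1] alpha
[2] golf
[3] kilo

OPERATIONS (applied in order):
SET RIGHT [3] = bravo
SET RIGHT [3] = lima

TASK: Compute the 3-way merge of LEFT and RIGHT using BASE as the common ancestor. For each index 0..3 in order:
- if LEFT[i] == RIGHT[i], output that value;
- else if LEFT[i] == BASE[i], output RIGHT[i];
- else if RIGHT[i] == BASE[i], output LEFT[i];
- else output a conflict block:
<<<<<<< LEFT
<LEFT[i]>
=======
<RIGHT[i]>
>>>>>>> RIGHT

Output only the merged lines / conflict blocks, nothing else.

Final LEFT:  [india, alpha, golf, kilo]
Final RIGHT: [india, alpha, golf, lima]
i=0: L=india R=india -> agree -> india
i=1: L=alpha R=alpha -> agree -> alpha
i=2: L=golf R=golf -> agree -> golf
i=3: L=kilo=BASE, R=lima -> take RIGHT -> lima

Answer: india
alpha
golf
lima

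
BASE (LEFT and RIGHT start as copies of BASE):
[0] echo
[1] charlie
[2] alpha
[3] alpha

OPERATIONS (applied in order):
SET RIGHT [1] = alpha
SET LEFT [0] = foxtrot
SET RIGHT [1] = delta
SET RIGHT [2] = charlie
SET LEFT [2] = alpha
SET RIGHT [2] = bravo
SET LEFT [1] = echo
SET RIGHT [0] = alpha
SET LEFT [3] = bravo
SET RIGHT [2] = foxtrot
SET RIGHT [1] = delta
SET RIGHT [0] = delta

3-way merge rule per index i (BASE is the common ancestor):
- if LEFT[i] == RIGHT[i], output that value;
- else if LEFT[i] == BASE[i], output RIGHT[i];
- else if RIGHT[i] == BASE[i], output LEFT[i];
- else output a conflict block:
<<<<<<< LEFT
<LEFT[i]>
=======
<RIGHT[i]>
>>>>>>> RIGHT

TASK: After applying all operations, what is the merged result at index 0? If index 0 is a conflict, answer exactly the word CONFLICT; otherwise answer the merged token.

Answer: CONFLICT

Derivation:
Final LEFT:  [foxtrot, echo, alpha, bravo]
Final RIGHT: [delta, delta, foxtrot, alpha]
i=0: BASE=echo L=foxtrot R=delta all differ -> CONFLICT
i=1: BASE=charlie L=echo R=delta all differ -> CONFLICT
i=2: L=alpha=BASE, R=foxtrot -> take RIGHT -> foxtrot
i=3: L=bravo, R=alpha=BASE -> take LEFT -> bravo
Index 0 -> CONFLICT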